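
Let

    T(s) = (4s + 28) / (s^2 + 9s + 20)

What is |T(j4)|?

Substitute s = j4: numerator = 28 + j16, denominator = 4 + j36.
|T(j4)| = |28 + j16| / |4 + j36| = 32.249 / 36.222 ≈ 0.8903.

|T(j4)| ≈ 0.8903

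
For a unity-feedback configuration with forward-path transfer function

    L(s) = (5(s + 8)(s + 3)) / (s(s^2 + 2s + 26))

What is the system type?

Type 1

The denominator has 1 factor of s at the origin (free integrator), so this is a Type 1 system.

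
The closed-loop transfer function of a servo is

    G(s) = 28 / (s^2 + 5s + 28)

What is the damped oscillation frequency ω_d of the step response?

Comparing s^2 + 5s + 28 to s^2 + 2ζωₙs + ωₙ²: ωₙ = √28 ≈ 5.292 rad/s and ζ = 5/(2·√28) ≈ 0.4725.
ζωₙ = 5/2 = 2.5, so ω_d = ωₙ√(1−ζ²) = √(ωₙ² − (ζωₙ)²) = √(28 − 2.5²) = √21.75 ≈ 4.664 rad/s.

ω_d ≈ 4.664 rad/s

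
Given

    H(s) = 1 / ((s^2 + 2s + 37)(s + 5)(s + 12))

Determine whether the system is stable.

The poles can be read from the denominator factors: s = -1 + 6j, -1 - 6j, -5, -12.
Since all poles lie strictly in the left half-plane, the system is stable.

stable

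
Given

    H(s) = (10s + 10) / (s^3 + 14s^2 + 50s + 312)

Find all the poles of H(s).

The poles are the roots of the denominator s^3 + 14s^2 + 50s + 312 = 0.
Trying s = -12: the polynomial evaluates to 0, so (s + 12) is a factor.
Dividing out leaves s^2 + 2s + 26 = 0.
The quadratic formula then gives s = -1 ± 5j.

s = -1 + 5j, -1 - 5j, -12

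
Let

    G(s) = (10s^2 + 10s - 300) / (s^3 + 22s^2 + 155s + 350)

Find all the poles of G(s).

s = -5, -7, -10

The poles are the roots of the denominator s^3 + 22s^2 + 155s + 350 = 0.
Trying s = -5: the polynomial evaluates to 0, so (s + 5) is a factor.
Dividing out leaves s^2 + 17s + 70 = 0.
Factoring the quadratic: (s + 7)(s + 10) = 0.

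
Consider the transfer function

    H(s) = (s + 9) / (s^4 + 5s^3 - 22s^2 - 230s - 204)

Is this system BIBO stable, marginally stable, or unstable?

The denominator s^4 + 5s^3 - 22s^2 - 230s - 204 factors as (s - 6)(s^2 + 10s + 34)(s + 1), giving poles at s = 6, -5 + 3j, -5 - 3j, -1.
Since the pole(s) at s = 6 lie in the right half-plane, the system is unstable.

unstable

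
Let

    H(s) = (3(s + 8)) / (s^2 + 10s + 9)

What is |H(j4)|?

|H(j4)| ≈ 0.6608

Substitute s = j4: numerator = 24 + j12, denominator = -7 + j40.
|H(j4)| = |24 + j12| / |-7 + j40| = 26.833 / 40.608 ≈ 0.6608.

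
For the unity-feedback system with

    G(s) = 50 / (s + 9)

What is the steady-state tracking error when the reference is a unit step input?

e_ss = 0.1525

G(s) has no poles at the origin.
This is a Type 0 system. Kp = lim_{s→0} G(s) = 50/9.
e_ss = 1/(1 + Kp) = 1/(1 + 50/9) = 9/59 ≈ 0.1525.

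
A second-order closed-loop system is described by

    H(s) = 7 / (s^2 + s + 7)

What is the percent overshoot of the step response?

Comparing s^2 + s + 7 to s^2 + 2ζωₙs + ωₙ²: ωₙ = √7 ≈ 2.646 rad/s and ζ = 1/(2·√7) ≈ 0.1890.
%OS = 100·exp(−πζ/√(1−ζ²)) = 100·exp(−π·0.1890/√(1−0.1890²)) ≈ 54.6%.

%OS ≈ 54.6%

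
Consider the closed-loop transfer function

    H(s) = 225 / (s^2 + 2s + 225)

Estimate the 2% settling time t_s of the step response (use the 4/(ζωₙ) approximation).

Comparing s^2 + 2s + 225 to s^2 + 2ζωₙs + ωₙ²: ωₙ = 15 rad/s and ζ = 2/(2·15) ≈ 0.06667.
ζωₙ = 2/2 = 1, so t_s ≈ 4/(ζωₙ) = 4/1 = 4 s.

t_s ≈ 4 s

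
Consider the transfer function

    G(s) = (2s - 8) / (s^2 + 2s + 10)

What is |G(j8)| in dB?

|G(j8)|_dB ≈ -9.96 dB

Substitute s = j8: numerator = -8 + j16, denominator = -54 + j16.
|G(j8)| = |-8 + j16| / |-54 + j16| = 17.889 / 56.321 ≈ 0.3176.
In decibels: 20·log₁₀(0.3176) ≈ -9.96 dB.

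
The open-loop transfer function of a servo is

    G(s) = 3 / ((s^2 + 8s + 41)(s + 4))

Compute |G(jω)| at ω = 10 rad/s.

|G(j10)| ≈ 0.002802

Substitute s = j10: numerator = 3, denominator = -1036 - j270.
|G(j10)| = |3| / |-1036 - j270| = 3 / 1070.6 ≈ 0.002802.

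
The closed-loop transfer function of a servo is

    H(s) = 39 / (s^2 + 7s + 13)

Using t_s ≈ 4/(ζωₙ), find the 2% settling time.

t_s ≈ 1.143 s

Comparing s^2 + 7s + 13 to s^2 + 2ζωₙs + ωₙ²: ωₙ = √13 ≈ 3.606 rad/s and ζ = 7/(2·√13) ≈ 0.9707.
ζωₙ = 7/2 = 3.5, so t_s ≈ 4/(ζωₙ) = 4/3.5 ≈ 1.143 s.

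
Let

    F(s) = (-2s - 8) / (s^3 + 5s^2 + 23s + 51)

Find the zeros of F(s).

s = -4

Set the numerator to zero: -2s - 8 = 0, i.e. -2·(s + 4) = 0.
So s = -4.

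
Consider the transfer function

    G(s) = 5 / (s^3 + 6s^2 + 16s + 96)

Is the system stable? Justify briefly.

marginally stable

The denominator s^3 + 6s^2 + 16s + 96 factors as (s^2 + 16)(s + 6), giving poles at s = ±4j, -6.
Since the simple pole(s) at s = 4j, -4j lie on the jω-axis with none in the right half-plane, the system is marginally stable.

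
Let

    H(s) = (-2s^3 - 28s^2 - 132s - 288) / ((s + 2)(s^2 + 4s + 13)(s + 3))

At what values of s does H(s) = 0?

s = -8, -3 ± 3j

Set the numerator to zero: -2s^3 - 28s^2 - 132s - 288 = 0, i.e. -2·(s^3 + 14s^2 + 66s + 144) = 0.
Factoring: (s + 8)(s^2 + 6s + 18) = 0.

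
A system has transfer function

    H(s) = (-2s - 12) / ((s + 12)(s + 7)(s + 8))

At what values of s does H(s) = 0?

s = -6

Set the numerator to zero: -2s - 12 = 0, i.e. -2·(s + 6) = 0.
So s = -6.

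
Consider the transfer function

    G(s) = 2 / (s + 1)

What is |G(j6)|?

Substitute s = j6: numerator = 2, denominator = 1 + j6.
|G(j6)| = |2| / |1 + j6| = 2 / 6.0828 ≈ 0.3288.

|G(j6)| ≈ 0.3288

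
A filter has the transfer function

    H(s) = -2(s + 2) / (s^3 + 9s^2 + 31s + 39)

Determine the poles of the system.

s = -3 + 2j, -3 - 2j, -3

The poles are the roots of the denominator s^3 + 9s^2 + 31s + 39 = 0.
Trying s = -3: the polynomial evaluates to 0, so (s + 3) is a factor.
Dividing out leaves s^2 + 6s + 13 = 0.
The quadratic formula then gives s = -3 ± 2j.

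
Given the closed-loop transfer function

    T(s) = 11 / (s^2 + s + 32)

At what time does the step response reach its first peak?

Comparing s^2 + s + 32 to s^2 + 2ζωₙs + ωₙ²: ωₙ = √32 ≈ 5.657 rad/s and ζ = 1/(2·√32) ≈ 0.08839.
ζωₙ = 1/2 = 0.5, so ω_d = ωₙ√(1−ζ²) = √(ωₙ² − (ζωₙ)²) = √(32 − 0.5²) = √31.75 ≈ 5.635 rad/s.
t_p = π/ω_d = π/5.635 ≈ 0.5575 s.

t_p ≈ 0.5575 s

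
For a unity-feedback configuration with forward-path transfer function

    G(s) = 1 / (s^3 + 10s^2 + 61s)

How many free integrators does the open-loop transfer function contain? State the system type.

Type 1

The denominator has 1 factor of s at the origin (free integrator), so this is a Type 1 system.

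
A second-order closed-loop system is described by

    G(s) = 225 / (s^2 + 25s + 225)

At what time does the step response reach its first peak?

t_p ≈ 0.3789 s

Comparing s^2 + 25s + 225 to s^2 + 2ζωₙs + ωₙ²: ωₙ = 15 rad/s and ζ = 25/(2·15) ≈ 0.8333.
ζωₙ = 25/2 = 12.5, so ω_d = ωₙ√(1−ζ²) = √(ωₙ² − (ζωₙ)²) = √(225 − 12.5²) = √68.75 ≈ 8.292 rad/s.
t_p = π/ω_d = π/8.292 ≈ 0.3789 s.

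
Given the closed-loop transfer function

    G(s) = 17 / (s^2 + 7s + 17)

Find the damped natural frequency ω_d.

ω_d ≈ 2.179 rad/s

Comparing s^2 + 7s + 17 to s^2 + 2ζωₙs + ωₙ²: ωₙ = √17 ≈ 4.123 rad/s and ζ = 7/(2·√17) ≈ 0.8489.
ζωₙ = 7/2 = 3.5, so ω_d = ωₙ√(1−ζ²) = √(ωₙ² − (ζωₙ)²) = √(17 − 3.5²) = √4.75 ≈ 2.179 rad/s.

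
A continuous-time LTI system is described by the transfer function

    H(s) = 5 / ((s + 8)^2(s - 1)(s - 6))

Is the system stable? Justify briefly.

unstable

The poles can be read from the denominator factors: s = -8, 1, 6, -8.
Since the pole(s) at s = 1, 6 lie in the right half-plane, the system is unstable.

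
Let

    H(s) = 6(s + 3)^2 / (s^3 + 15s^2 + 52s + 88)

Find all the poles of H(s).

The poles are the roots of the denominator s^3 + 15s^2 + 52s + 88 = 0.
Trying s = -11: the polynomial evaluates to 0, so (s + 11) is a factor.
Dividing out leaves s^2 + 4s + 8 = 0.
The quadratic formula then gives s = -2 ± 2j.

s = -2 ± 2j, -11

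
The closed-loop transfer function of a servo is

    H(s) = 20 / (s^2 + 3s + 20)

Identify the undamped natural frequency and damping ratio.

ωₙ ≈ 4.472 rad/s, ζ ≈ 0.3354

Compare the denominator to the standard form s^2 + 2ζωₙs + ωₙ².
ωₙ² = 20, so ωₙ = √20 ≈ 4.472 rad/s.
2ζωₙ = 3, so ζ = 3/(2·√20) ≈ 0.3354.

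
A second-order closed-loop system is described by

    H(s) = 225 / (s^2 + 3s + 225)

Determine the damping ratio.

ζ = 0.1

Compare the denominator to the standard form s^2 + 2ζωₙs + ωₙ².
ωₙ² = 225, so ωₙ = 15 rad/s.
2ζωₙ = 3, so ζ = 3/(2·15) = 0.1.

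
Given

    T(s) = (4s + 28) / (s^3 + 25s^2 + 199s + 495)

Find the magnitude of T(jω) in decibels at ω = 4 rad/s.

|T(j4)|_dB ≈ -27.2 dB

Substitute s = j4: numerator = 28 + j16, denominator = 95 + j732.
|T(j4)| = |28 + j16| / |95 + j732| = 32.249 / 738.14 ≈ 0.04369.
In decibels: 20·log₁₀(0.04369) ≈ -27.2 dB.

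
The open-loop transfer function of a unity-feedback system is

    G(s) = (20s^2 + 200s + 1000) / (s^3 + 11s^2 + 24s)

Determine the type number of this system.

Factor s from the denominator: s^3 + 11s^2 + 24s = s·(s^2 + 11s + 24).
There is 1 pole at the origin, so the system is Type 1.

Type 1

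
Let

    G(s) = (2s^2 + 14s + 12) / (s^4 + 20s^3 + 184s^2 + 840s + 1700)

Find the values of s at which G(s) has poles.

The poles are the roots of the denominator s^4 + 20s^3 + 184s^2 + 840s + 1700 = 0.
No real roots exist; factor into two real quadratics: (s^2 + 10s + 50)(s^2 + 10s + 34) = 0.
Each quadratic gives a conjugate pair via the quadratic formula.

s = -5 ± 5j, -5 ± 3j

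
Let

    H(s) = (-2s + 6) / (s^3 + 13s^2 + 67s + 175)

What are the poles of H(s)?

The poles are the roots of the denominator s^3 + 13s^2 + 67s + 175 = 0.
Trying s = -7: the polynomial evaluates to 0, so (s + 7) is a factor.
Dividing out leaves s^2 + 6s + 25 = 0.
The quadratic formula then gives s = -3 ± 4j.

s = -7, -3 ± 4j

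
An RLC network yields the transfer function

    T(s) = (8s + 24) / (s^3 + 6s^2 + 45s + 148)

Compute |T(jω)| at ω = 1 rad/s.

Substitute s = j1: numerator = 24 + j8, denominator = 142 + j44.
|T(j1)| = |24 + j8| / |142 + j44| = 25.298 / 148.66 ≈ 0.1702.

|T(j1)| ≈ 0.1702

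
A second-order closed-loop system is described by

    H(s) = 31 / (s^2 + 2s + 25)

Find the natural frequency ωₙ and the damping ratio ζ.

ωₙ = 5 rad/s, ζ = 0.2

Compare the denominator to the standard form s^2 + 2ζωₙs + ωₙ².
ωₙ² = 25, so ωₙ = 5 rad/s.
2ζωₙ = 2, so ζ = 2/(2·5) = 0.2.
With ζ = 0.2 the response is underdamped.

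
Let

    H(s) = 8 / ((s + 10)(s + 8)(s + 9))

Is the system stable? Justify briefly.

stable

The poles can be read from the denominator factors: s = -10, -8, -9.
Since all poles lie strictly in the left half-plane, the system is stable.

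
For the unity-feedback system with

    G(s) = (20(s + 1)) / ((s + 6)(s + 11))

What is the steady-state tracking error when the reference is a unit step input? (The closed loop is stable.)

e_ss = 0.7674

G(s) has no poles at the origin.
This is a Type 0 system. Kp = lim_{s→0} G(s) = 20/66 = 10/33.
e_ss = 1/(1 + Kp) = 1/(1 + 10/33) = 33/43 ≈ 0.7674.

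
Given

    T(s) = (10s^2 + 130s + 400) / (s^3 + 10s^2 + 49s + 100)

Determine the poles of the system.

s = -3 + 4j, -3 - 4j, -4

The poles are the roots of the denominator s^3 + 10s^2 + 49s + 100 = 0.
Trying s = -4: the polynomial evaluates to 0, so (s + 4) is a factor.
Dividing out leaves s^2 + 6s + 25 = 0.
The quadratic formula then gives s = -3 ± 4j.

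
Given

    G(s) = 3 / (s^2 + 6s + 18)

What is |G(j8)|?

|G(j8)| ≈ 0.04512

Substitute s = j8: numerator = 3, denominator = -46 + j48.
|G(j8)| = |3| / |-46 + j48| = 3 / 66.483 ≈ 0.04512.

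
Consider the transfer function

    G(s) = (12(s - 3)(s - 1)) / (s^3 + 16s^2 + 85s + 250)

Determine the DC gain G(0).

G(0) = 18/125 ≈ 0.1440

Set s = 0: G(0) = (36) / (250) = 18/125.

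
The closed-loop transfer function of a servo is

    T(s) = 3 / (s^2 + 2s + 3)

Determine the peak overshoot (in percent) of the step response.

Comparing s^2 + 2s + 3 to s^2 + 2ζωₙs + ωₙ²: ωₙ = √3 ≈ 1.732 rad/s and ζ = 2/(2·√3) ≈ 0.5774.
%OS = 100·exp(−πζ/√(1−ζ²)) = 100·exp(−π·0.5774/√(1−0.5774²)) ≈ 10.8%.

%OS ≈ 10.8%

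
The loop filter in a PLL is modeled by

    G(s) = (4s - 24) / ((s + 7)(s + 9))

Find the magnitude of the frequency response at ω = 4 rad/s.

|G(j4)| ≈ 0.3633

Substitute s = j4: numerator = -24 + j16, denominator = 47 + j64.
|G(j4)| = |-24 + j16| / |47 + j64| = 28.844 / 79.404 ≈ 0.3633.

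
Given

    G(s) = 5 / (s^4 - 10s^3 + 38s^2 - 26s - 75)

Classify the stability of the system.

The denominator s^4 - 10s^3 + 38s^2 - 26s - 75 factors as (s^2 - 8s + 25)(s - 3)(s + 1), giving poles at s = 4 ± 3j, 3, -1.
Since the pole(s) at s = 4 ± 3j, 3 lie in the right half-plane, the system is unstable.

unstable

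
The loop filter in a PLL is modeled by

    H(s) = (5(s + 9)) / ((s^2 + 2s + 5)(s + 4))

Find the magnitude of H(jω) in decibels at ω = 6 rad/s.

|H(j6)|_dB ≈ -12.9 dB

Substitute s = j6: numerator = 45 + j30, denominator = -196 - j138.
|H(j6)| = |45 + j30| / |-196 - j138| = 54.083 / 239.71 ≈ 0.2256.
In decibels: 20·log₁₀(0.2256) ≈ -12.9 dB.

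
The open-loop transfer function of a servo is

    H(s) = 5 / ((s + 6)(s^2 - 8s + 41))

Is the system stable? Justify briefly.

unstable

The poles can be read from the denominator factors: s = -6, 4 + 5j, 4 - 5j.
Since the pole(s) at s = 4 + 5j, 4 - 5j lie in the right half-plane, the system is unstable.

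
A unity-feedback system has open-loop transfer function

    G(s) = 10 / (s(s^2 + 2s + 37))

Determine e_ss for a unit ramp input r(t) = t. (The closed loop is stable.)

e_ss = 3.700

G(s) has one pole at the origin.
This is a Type 1 system. Kv = lim_{s→0} s·G(s) = 10/37.
e_ss = 1/Kv = 1/(10/37) = 37/10 ≈ 3.700.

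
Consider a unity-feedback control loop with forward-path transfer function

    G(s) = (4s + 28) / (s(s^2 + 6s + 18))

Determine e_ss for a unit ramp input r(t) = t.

e_ss = 0.6429

G(s) has one pole at the origin.
This is a Type 1 system. Kv = lim_{s→0} s·G(s) = 28/18 = 14/9.
e_ss = 1/Kv = 1/(14/9) = 9/14 ≈ 0.6429.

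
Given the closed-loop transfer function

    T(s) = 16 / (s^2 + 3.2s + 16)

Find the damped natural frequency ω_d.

Comparing s^2 + 3.2s + 16 to s^2 + 2ζωₙs + ωₙ²: ωₙ = 4 rad/s and ζ = 3.2/(2·4) = 0.4.
ζωₙ = 3.2/2 = 1.6, so ω_d = ωₙ√(1−ζ²) = √(ωₙ² − (ζωₙ)²) = √(16 − 1.6²) = √13.44 ≈ 3.666 rad/s.

ω_d ≈ 3.666 rad/s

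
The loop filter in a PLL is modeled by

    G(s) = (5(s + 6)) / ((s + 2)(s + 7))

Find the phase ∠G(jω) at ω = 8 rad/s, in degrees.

At s = j8: numerator = 30 + j40, denominator = -50 + j72.
∠G = ∠num − ∠den = 53.130° − (124.78°) = -71.65°.

∠G(j8) ≈ -71.65°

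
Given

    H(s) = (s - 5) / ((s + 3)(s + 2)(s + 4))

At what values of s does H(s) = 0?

s = 5

Set the numerator to zero: s - 5 = 0.
So s = 5.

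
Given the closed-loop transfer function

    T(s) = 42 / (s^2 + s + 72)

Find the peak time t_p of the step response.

Comparing s^2 + s + 72 to s^2 + 2ζωₙs + ωₙ²: ωₙ = √72 ≈ 8.485 rad/s and ζ = 1/(2·√72) ≈ 0.05893.
ζωₙ = 1/2 = 0.5, so ω_d = ωₙ√(1−ζ²) = √(ωₙ² − (ζωₙ)²) = √(72 − 0.5²) = √71.75 ≈ 8.471 rad/s.
t_p = π/ω_d = π/8.471 ≈ 0.3709 s.

t_p ≈ 0.3709 s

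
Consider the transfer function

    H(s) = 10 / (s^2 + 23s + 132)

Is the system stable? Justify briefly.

stable

The denominator s^2 + 23s + 132 factors as (s + 12)(s + 11), giving poles at s = -12, -11.
Since all poles lie strictly in the left half-plane, the system is stable.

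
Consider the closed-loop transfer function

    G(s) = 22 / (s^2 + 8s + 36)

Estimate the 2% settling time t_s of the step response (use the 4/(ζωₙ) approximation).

t_s ≈ 1 s

Comparing s^2 + 8s + 36 to s^2 + 2ζωₙs + ωₙ²: ωₙ = 6 rad/s and ζ = 8/(2·6) ≈ 0.6667.
ζωₙ = 8/2 = 4, so t_s ≈ 4/(ζωₙ) = 4/4 = 1 s.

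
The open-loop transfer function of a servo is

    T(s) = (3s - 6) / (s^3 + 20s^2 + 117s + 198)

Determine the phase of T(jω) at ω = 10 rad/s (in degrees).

At s = j10: numerator = -6 + j30, denominator = -1802 + j170.
∠T = ∠num − ∠den = 101.31° − (174.61°) = -73.30°.

∠T(j10) ≈ -73.30°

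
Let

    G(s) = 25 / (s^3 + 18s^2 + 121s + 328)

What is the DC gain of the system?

Set s = 0: G(0) = (25) / (328) = 25/328.

G(0) = 25/328 ≈ 0.07622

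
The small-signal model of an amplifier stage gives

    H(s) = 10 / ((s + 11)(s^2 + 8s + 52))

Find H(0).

H(0) = 5/286 ≈ 0.01748

At s = 0 each factor (s + a) contributes a and each (s^2 + bs + c) contributes c.
H(0) = 10·1 / ((11) · (52)) = 10/572 = 5/286.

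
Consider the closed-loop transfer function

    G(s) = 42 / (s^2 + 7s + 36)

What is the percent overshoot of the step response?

%OS ≈ 10.5%

Comparing s^2 + 7s + 36 to s^2 + 2ζωₙs + ωₙ²: ωₙ = 6 rad/s and ζ = 7/(2·6) ≈ 0.5833.
%OS = 100·exp(−πζ/√(1−ζ²)) = 100·exp(−π·0.5833/√(1−0.5833²)) ≈ 10.5%.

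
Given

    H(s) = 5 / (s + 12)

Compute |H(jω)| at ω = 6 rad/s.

Substitute s = j6: numerator = 5, denominator = 12 + j6.
|H(j6)| = |5| / |12 + j6| = 5 / 13.416 ≈ 0.3727.

|H(j6)| ≈ 0.3727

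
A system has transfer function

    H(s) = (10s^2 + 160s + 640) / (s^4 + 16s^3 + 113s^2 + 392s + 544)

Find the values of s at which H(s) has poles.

s = -4 + 4j, -4 - 4j, -4 + j, -4 - j

The poles are the roots of the denominator s^4 + 16s^3 + 113s^2 + 392s + 544 = 0.
No real roots exist; factor into two real quadratics: (s^2 + 8s + 32)(s^2 + 8s + 17) = 0.
Each quadratic gives a conjugate pair via the quadratic formula.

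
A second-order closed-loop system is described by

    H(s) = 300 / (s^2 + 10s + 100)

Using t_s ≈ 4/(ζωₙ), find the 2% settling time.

Comparing s^2 + 10s + 100 to s^2 + 2ζωₙs + ωₙ²: ωₙ = 10 rad/s and ζ = 10/(2·10) = 0.5.
ζωₙ = 10/2 = 5, so t_s ≈ 4/(ζωₙ) = 4/5 = 0.8000 s.

t_s ≈ 0.8000 s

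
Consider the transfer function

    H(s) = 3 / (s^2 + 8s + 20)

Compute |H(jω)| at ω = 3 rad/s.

Substitute s = j3: numerator = 3, denominator = 11 + j24.
|H(j3)| = |3| / |11 + j24| = 3 / 26.401 ≈ 0.1136.

|H(j3)| ≈ 0.1136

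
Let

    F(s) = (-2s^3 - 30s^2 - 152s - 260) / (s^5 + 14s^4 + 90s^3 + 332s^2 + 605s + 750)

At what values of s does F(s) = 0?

Set the numerator to zero: -2s^3 - 30s^2 - 152s - 260 = 0, i.e. -2·(s^3 + 15s^2 + 76s + 130) = 0.
Factoring: (s + 5)(s^2 + 10s + 26) = 0.

s = -5, -5 + j, -5 - j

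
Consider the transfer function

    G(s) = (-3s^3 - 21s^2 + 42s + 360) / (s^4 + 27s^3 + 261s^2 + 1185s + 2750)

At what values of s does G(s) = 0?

s = 4, -6, -5

Set the numerator to zero: -3s^3 - 21s^2 + 42s + 360 = 0, i.e. -3·(s^3 + 7s^2 - 14s - 120) = 0.
Factoring: (s - 4)(s + 6)(s + 5) = 0.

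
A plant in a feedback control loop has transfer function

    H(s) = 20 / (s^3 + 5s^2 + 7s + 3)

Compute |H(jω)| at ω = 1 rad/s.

|H(j1)| ≈ 3.162

Substitute s = j1: numerator = 20, denominator = -2 + j6.
|H(j1)| = |20| / |-2 + j6| = 20 / 6.3246 ≈ 3.162.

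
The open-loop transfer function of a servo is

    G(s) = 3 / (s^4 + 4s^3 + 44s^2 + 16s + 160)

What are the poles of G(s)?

s = ±2j, -2 ± 6j

The poles are the roots of the denominator s^4 + 4s^3 + 44s^2 + 16s + 160 = 0.
No real roots exist; factor into two real quadratics: (s^2 + 4)(s^2 + 4s + 40) = 0.
Each quadratic gives a conjugate pair via the quadratic formula.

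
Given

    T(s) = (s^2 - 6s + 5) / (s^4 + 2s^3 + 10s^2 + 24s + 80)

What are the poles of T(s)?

s = 1 + 3j, 1 - 3j, -2 + 2j, -2 - 2j

The poles are the roots of the denominator s^4 + 2s^3 + 10s^2 + 24s + 80 = 0.
No real roots exist; factor into two real quadratics: (s^2 - 2s + 10)(s^2 + 4s + 8) = 0.
Each quadratic gives a conjugate pair via the quadratic formula.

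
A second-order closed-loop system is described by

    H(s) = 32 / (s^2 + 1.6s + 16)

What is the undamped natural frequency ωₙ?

ωₙ = 4 rad/s

Compare the denominator to the standard form s^2 + 2ζωₙs + ωₙ².
ωₙ² = 16, so ωₙ = 4 rad/s.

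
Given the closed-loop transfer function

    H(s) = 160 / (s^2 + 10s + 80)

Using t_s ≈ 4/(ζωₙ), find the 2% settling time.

Comparing s^2 + 10s + 80 to s^2 + 2ζωₙs + ωₙ²: ωₙ = √80 ≈ 8.944 rad/s and ζ = 10/(2·√80) ≈ 0.5590.
ζωₙ = 10/2 = 5, so t_s ≈ 4/(ζωₙ) = 4/5 = 0.8000 s.

t_s ≈ 0.8000 s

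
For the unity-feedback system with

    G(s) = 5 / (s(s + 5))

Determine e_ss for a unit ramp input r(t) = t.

G(s) has one pole at the origin.
This is a Type 1 system. Kv = lim_{s→0} s·G(s) = 5/5 = 1.
e_ss = 1/Kv = 1/(1) = 1.

e_ss = 1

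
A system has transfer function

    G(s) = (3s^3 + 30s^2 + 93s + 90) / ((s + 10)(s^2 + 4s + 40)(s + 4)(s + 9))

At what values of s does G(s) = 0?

s = -3, -5, -2

Set the numerator to zero: 3s^3 + 30s^2 + 93s + 90 = 0, i.e. 3·(s^3 + 10s^2 + 31s + 30) = 0.
Factoring: (s + 3)(s + 5)(s + 2) = 0.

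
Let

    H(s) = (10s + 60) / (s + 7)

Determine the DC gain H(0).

Set s = 0: H(0) = (60) / (7) = 60/7.

H(0) = 60/7 ≈ 8.571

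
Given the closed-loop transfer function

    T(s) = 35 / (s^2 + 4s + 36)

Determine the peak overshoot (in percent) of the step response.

%OS ≈ 32.9%

Comparing s^2 + 4s + 36 to s^2 + 2ζωₙs + ωₙ²: ωₙ = 6 rad/s and ζ = 4/(2·6) ≈ 0.3333.
%OS = 100·exp(−πζ/√(1−ζ²)) = 100·exp(−π·0.3333/√(1−0.3333²)) ≈ 32.9%.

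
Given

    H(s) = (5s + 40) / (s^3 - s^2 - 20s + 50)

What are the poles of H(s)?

The poles are the roots of the denominator s^3 - s^2 - 20s + 50 = 0.
Trying s = -5: the polynomial evaluates to 0, so (s + 5) is a factor.
Dividing out leaves s^2 - 6s + 10 = 0.
The quadratic formula then gives s = 3 ± 1j.

s = 3 + j, 3 - j, -5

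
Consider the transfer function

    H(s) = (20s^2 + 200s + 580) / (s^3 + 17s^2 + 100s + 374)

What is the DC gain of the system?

H(0) = 290/187 ≈ 1.551

Set s = 0: H(0) = (580) / (374) = 290/187.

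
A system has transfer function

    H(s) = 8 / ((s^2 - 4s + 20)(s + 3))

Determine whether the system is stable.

The poles can be read from the denominator factors: s = 2 + 4j, 2 - 4j, -3.
Since the pole(s) at s = 2 ± 4j lie in the right half-plane, the system is unstable.

unstable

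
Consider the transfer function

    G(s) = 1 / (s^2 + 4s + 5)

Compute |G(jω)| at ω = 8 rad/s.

|G(j8)| ≈ 0.01490

Substitute s = j8: numerator = 1, denominator = -59 + j32.
|G(j8)| = |1| / |-59 + j32| = 1 / 67.119 ≈ 0.01490.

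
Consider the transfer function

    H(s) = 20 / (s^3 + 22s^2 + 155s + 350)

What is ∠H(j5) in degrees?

∠H(j5) ≈ -107.1°

At s = j5: numerator = 20, denominator = -200 + j650.
∠H = ∠num − ∠den = 0° − (107.10°) = -107.1°.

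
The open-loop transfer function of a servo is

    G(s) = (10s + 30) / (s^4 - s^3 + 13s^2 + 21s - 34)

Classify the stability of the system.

unstable

The denominator s^4 - s^3 + 13s^2 + 21s - 34 factors as (s - 1)(s^2 - 2s + 17)(s + 2), giving poles at s = 1, 1 ± 4j, -2.
Since the pole(s) at s = 1, 1 ± 4j lie in the right half-plane, the system is unstable.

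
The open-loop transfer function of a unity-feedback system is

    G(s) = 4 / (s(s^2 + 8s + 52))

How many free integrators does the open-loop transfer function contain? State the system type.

The denominator has 1 factor of s at the origin (free integrator), so this is a Type 1 system.

Type 1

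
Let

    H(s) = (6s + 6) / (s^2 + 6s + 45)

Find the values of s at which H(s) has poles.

The poles are the roots of the denominator s^2 + 6s + 45 = 0.
Using the quadratic formula: s = (-6 ± √(-144))/2 = -3 ± 6j.

s = -3 ± 6j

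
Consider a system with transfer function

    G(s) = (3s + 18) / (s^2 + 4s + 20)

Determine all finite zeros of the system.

Set the numerator to zero: 3s + 18 = 0, i.e. 3·(s + 6) = 0.
So s = -6.

s = -6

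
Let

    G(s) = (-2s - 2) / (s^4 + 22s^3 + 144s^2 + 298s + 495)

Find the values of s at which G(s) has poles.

The poles are the roots of the denominator s^4 + 22s^3 + 144s^2 + 298s + 495 = 0.
Trying s = -9: the polynomial evaluates to 0, so (s + 9) is a factor.
Dividing out leaves s^3 + 13s^2 + 27s + 55 = 0.
This factors further as (s^2 + 2s + 5)(s + 11) = 0.

s = -1 + 2j, -1 - 2j, -9, -11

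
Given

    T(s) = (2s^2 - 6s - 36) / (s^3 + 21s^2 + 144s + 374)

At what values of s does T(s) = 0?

s = -3, 6

Set the numerator to zero: 2s^2 - 6s - 36 = 0, i.e. 2·(s^2 - 3s - 18) = 0.
Factoring: (s + 3)(s - 6) = 0.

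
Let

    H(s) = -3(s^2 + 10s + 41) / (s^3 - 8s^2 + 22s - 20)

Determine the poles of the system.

The poles are the roots of the denominator s^3 - 8s^2 + 22s - 20 = 0.
Trying s = 2: the polynomial evaluates to 0, so (s - 2) is a factor.
Dividing out leaves s^2 - 6s + 10 = 0.
The quadratic formula then gives s = 3 ± 1j.

s = 3 ± j, 2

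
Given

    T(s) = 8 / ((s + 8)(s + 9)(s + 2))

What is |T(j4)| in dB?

Substitute s = j4: numerator = 8, denominator = -160 + j360.
|T(j4)| = |8| / |-160 + j360| = 8 / 393.95 ≈ 0.02031.
In decibels: 20·log₁₀(0.02031) ≈ -33.8 dB.

|T(j4)|_dB ≈ -33.8 dB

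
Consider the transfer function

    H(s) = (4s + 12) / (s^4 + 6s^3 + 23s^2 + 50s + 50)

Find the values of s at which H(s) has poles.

The poles are the roots of the denominator s^4 + 6s^3 + 23s^2 + 50s + 50 = 0.
No real roots exist; factor into two real quadratics: (s^2 + 4s + 5)(s^2 + 2s + 10) = 0.
Each quadratic gives a conjugate pair via the quadratic formula.

s = -2 ± j, -1 ± 3j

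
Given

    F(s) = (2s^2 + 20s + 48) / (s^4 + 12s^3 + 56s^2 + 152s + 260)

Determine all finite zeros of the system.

Set the numerator to zero: 2s^2 + 20s + 48 = 0, i.e. 2·(s^2 + 10s + 24) = 0.
Factoring: (s + 6)(s + 4) = 0.

s = -6, -4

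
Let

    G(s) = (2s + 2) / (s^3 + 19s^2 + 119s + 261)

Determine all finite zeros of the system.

Set the numerator to zero: 2s + 2 = 0, i.e. 2·(s + 1) = 0.
So s = -1.

s = -1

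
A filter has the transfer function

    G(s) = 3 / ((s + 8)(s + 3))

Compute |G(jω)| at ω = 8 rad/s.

Substitute s = j8: numerator = 3, denominator = -40 + j88.
|G(j8)| = |3| / |-40 + j88| = 3 / 96.664 ≈ 0.03104.

|G(j8)| ≈ 0.03104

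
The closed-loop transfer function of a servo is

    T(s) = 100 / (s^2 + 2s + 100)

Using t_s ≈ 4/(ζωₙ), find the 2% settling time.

t_s ≈ 4 s

Comparing s^2 + 2s + 100 to s^2 + 2ζωₙs + ωₙ²: ωₙ = 10 rad/s and ζ = 2/(2·10) = 0.1.
ζωₙ = 2/2 = 1, so t_s ≈ 4/(ζωₙ) = 4/1 = 4 s.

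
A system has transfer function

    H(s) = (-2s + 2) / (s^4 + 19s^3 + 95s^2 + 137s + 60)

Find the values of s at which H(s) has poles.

s = -1, -12, -5, -1

The poles are the roots of the denominator s^4 + 19s^3 + 95s^2 + 137s + 60 = 0.
Trying s = -1: the polynomial evaluates to 0, so (s + 1) is a factor.
Dividing out leaves s^3 + 18s^2 + 77s + 60 = 0.
This factors further as (s + 12)(s + 5)(s + 1) = 0.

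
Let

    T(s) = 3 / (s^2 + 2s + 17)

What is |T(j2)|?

Substitute s = j2: numerator = 3, denominator = 13 + j4.
|T(j2)| = |3| / |13 + j4| = 3 / 13.601 ≈ 0.2206.

|T(j2)| ≈ 0.2206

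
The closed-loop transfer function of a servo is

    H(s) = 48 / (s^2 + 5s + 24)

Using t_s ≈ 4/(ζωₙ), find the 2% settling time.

t_s ≈ 1.600 s

Comparing s^2 + 5s + 24 to s^2 + 2ζωₙs + ωₙ²: ωₙ = √24 ≈ 4.899 rad/s and ζ = 5/(2·√24) ≈ 0.5103.
ζωₙ = 5/2 = 2.5, so t_s ≈ 4/(ζωₙ) = 4/2.5 = 1.600 s.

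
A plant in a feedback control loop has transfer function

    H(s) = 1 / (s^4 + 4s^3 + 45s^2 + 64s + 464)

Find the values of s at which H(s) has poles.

s = 4j, -4j, -2 + 5j, -2 - 5j

The poles are the roots of the denominator s^4 + 4s^3 + 45s^2 + 64s + 464 = 0.
No real roots exist; factor into two real quadratics: (s^2 + 16)(s^2 + 4s + 29) = 0.
Each quadratic gives a conjugate pair via the quadratic formula.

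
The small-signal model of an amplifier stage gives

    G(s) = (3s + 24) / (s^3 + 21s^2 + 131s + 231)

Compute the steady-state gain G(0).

G(0) = 8/77 ≈ 0.1039

Set s = 0: G(0) = (24) / (231) = 8/77.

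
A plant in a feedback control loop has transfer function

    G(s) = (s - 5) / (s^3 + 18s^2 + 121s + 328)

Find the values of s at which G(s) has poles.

s = -5 + 4j, -5 - 4j, -8

The poles are the roots of the denominator s^3 + 18s^2 + 121s + 328 = 0.
Trying s = -8: the polynomial evaluates to 0, so (s + 8) is a factor.
Dividing out leaves s^2 + 10s + 41 = 0.
The quadratic formula then gives s = -5 ± 4j.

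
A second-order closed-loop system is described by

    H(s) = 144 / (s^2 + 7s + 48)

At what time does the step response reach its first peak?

Comparing s^2 + 7s + 48 to s^2 + 2ζωₙs + ωₙ²: ωₙ = √48 ≈ 6.928 rad/s and ζ = 7/(2·√48) ≈ 0.5052.
ζωₙ = 7/2 = 3.5, so ω_d = ωₙ√(1−ζ²) = √(ωₙ² − (ζωₙ)²) = √(48 − 3.5²) = √35.75 ≈ 5.979 rad/s.
t_p = π/ω_d = π/5.979 ≈ 0.5254 s.

t_p ≈ 0.5254 s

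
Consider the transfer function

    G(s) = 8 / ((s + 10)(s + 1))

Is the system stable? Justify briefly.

The poles can be read from the denominator factors: s = -10, -1.
Since all poles lie strictly in the left half-plane, the system is stable.

stable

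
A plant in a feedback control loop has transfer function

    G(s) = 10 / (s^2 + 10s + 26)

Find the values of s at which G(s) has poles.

s = -5 + j, -5 - j

The poles are the roots of the denominator s^2 + 10s + 26 = 0.
Using the quadratic formula: s = (-10 ± √(-4))/2 = -5 ± 1j.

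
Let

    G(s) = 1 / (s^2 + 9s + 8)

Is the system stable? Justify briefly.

stable

The denominator s^2 + 9s + 8 factors as (s + 8)(s + 1), giving poles at s = -8, -1.
Since all poles lie strictly in the left half-plane, the system is stable.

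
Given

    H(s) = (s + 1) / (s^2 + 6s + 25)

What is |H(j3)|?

Substitute s = j3: numerator = 1 + j3, denominator = 16 + j18.
|H(j3)| = |1 + j3| / |16 + j18| = 3.1623 / 24.083 ≈ 0.1313.

|H(j3)| ≈ 0.1313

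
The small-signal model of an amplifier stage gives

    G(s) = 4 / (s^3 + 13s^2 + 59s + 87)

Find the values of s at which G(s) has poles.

s = -3, -5 ± 2j

The poles are the roots of the denominator s^3 + 13s^2 + 59s + 87 = 0.
Trying s = -3: the polynomial evaluates to 0, so (s + 3) is a factor.
Dividing out leaves s^2 + 10s + 29 = 0.
The quadratic formula then gives s = -5 ± 2j.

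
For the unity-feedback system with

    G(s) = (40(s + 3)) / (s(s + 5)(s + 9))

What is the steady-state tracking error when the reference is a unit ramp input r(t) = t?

e_ss = 0.3750

G(s) has one pole at the origin.
This is a Type 1 system. Kv = lim_{s→0} s·G(s) = 120/45 = 8/3.
e_ss = 1/Kv = 1/(8/3) = 3/8 ≈ 0.3750.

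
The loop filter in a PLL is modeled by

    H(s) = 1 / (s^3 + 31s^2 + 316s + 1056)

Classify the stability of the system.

stable

The denominator s^3 + 31s^2 + 316s + 1056 factors as (s + 12)(s + 11)(s + 8), giving poles at s = -12, -11, -8.
Since all poles lie strictly in the left half-plane, the system is stable.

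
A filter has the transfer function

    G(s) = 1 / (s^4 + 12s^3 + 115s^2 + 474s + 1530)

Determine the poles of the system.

The poles are the roots of the denominator s^4 + 12s^3 + 115s^2 + 474s + 1530 = 0.
No real roots exist; factor into two real quadratics: (s^2 + 6s + 45)(s^2 + 6s + 34) = 0.
Each quadratic gives a conjugate pair via the quadratic formula.

s = -3 + 6j, -3 - 6j, -3 + 5j, -3 - 5j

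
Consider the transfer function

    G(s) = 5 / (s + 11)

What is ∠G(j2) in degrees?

At s = j2: numerator = 5, denominator = 11 + j2.
∠G = ∠num − ∠den = 0° − (10.305°) = -10.30°.

∠G(j2) ≈ -10.30°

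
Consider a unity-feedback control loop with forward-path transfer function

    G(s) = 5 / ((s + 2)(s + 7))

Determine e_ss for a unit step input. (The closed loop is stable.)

e_ss = 0.7368

G(s) has no poles at the origin.
This is a Type 0 system. Kp = lim_{s→0} G(s) = 5/14.
e_ss = 1/(1 + Kp) = 1/(1 + 5/14) = 14/19 ≈ 0.7368.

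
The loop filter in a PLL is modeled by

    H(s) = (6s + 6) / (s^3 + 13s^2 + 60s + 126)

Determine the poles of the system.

s = -3 ± 3j, -7

The poles are the roots of the denominator s^3 + 13s^2 + 60s + 126 = 0.
Trying s = -7: the polynomial evaluates to 0, so (s + 7) is a factor.
Dividing out leaves s^2 + 6s + 18 = 0.
The quadratic formula then gives s = -3 ± 3j.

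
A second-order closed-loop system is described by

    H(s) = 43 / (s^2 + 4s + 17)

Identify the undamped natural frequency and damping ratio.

Compare the denominator to the standard form s^2 + 2ζωₙs + ωₙ².
ωₙ² = 17, so ωₙ = √17 ≈ 4.123 rad/s.
2ζωₙ = 4, so ζ = 4/(2·√17) ≈ 0.4851.
With ζ = 0.4851 the response is underdamped.

ωₙ ≈ 4.123 rad/s, ζ ≈ 0.4851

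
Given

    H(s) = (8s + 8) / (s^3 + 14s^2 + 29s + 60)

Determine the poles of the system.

The poles are the roots of the denominator s^3 + 14s^2 + 29s + 60 = 0.
Trying s = -12: the polynomial evaluates to 0, so (s + 12) is a factor.
Dividing out leaves s^2 + 2s + 5 = 0.
The quadratic formula then gives s = -1 ± 2j.

s = -1 + 2j, -1 - 2j, -12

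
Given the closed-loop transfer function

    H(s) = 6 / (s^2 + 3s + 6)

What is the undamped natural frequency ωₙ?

Compare the denominator to the standard form s^2 + 2ζωₙs + ωₙ².
ωₙ² = 6, so ωₙ = √6 ≈ 2.449 rad/s.

ωₙ ≈ 2.449 rad/s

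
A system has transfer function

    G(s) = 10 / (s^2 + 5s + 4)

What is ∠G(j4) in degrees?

At s = j4: numerator = 10, denominator = -12 + j20.
∠G = ∠num − ∠den = 0° − (120.96°) = -121.0°.

∠G(j4) ≈ -121.0°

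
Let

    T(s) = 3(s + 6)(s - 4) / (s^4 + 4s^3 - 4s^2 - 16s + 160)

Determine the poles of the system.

The poles are the roots of the denominator s^4 + 4s^3 - 4s^2 - 16s + 160 = 0.
No real roots exist; factor into two real quadratics: (s^2 - 4s + 8)(s^2 + 8s + 20) = 0.
Each quadratic gives a conjugate pair via the quadratic formula.

s = 2 ± 2j, -4 ± 2j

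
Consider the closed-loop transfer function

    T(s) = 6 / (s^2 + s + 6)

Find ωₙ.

ωₙ ≈ 2.449 rad/s

Compare the denominator to the standard form s^2 + 2ζωₙs + ωₙ².
ωₙ² = 6, so ωₙ = √6 ≈ 2.449 rad/s.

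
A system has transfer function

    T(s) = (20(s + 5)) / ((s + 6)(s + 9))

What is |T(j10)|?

|T(j10)| ≈ 1.425

Substitute s = j10: numerator = 100 + j200, denominator = -46 + j150.
|T(j10)| = |100 + j200| / |-46 + j150| = 223.61 / 156.89 ≈ 1.425.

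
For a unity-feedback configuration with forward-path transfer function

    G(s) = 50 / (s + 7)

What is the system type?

The denominator has no factor of s at the origin — no free integrator — so this is a Type 0 system.

Type 0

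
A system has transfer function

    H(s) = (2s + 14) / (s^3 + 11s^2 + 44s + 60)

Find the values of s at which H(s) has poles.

The poles are the roots of the denominator s^3 + 11s^2 + 44s + 60 = 0.
Trying s = -3: the polynomial evaluates to 0, so (s + 3) is a factor.
Dividing out leaves s^2 + 8s + 20 = 0.
The quadratic formula then gives s = -4 ± 2j.

s = -4 + 2j, -4 - 2j, -3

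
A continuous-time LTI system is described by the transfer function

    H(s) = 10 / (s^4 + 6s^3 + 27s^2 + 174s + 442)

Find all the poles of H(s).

The poles are the roots of the denominator s^4 + 6s^3 + 27s^2 + 174s + 442 = 0.
No real roots exist; factor into two real quadratics: (s^2 - 2s + 26)(s^2 + 8s + 17) = 0.
Each quadratic gives a conjugate pair via the quadratic formula.

s = 1 ± 5j, -4 ± j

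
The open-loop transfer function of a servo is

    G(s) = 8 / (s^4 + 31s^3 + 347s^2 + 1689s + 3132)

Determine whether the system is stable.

The denominator s^4 + 31s^3 + 347s^2 + 1689s + 3132 factors as (s^2 + 10s + 29)(s + 12)(s + 9), giving poles at s = -5 ± 2j, -12, -9.
Since all poles lie strictly in the left half-plane, the system is stable.

stable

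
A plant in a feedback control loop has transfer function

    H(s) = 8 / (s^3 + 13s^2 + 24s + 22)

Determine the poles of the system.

s = -11, -1 + j, -1 - j

The poles are the roots of the denominator s^3 + 13s^2 + 24s + 22 = 0.
Trying s = -11: the polynomial evaluates to 0, so (s + 11) is a factor.
Dividing out leaves s^2 + 2s + 2 = 0.
The quadratic formula then gives s = -1 ± 1j.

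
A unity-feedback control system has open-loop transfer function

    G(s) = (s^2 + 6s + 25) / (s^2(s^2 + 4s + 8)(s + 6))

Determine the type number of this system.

The denominator has 2 factors of s at the origin (free integrators), so this is a Type 2 system.

Type 2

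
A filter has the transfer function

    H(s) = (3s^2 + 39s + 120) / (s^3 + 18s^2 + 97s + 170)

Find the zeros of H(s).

s = -8, -5

Set the numerator to zero: 3s^2 + 39s + 120 = 0, i.e. 3·(s^2 + 13s + 40) = 0.
Factoring: (s + 8)(s + 5) = 0.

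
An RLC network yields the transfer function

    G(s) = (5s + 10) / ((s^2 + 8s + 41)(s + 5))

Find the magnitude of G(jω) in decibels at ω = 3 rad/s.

|G(j3)|_dB ≈ -22.2 dB

Substitute s = j3: numerator = 10 + j15, denominator = 88 + j216.
|G(j3)| = |10 + j15| / |88 + j216| = 18.028 / 233.24 ≈ 0.07729.
In decibels: 20·log₁₀(0.07729) ≈ -22.2 dB.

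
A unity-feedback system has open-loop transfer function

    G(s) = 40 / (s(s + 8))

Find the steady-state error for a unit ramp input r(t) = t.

G(s) has one pole at the origin.
This is a Type 1 system. Kv = lim_{s→0} s·G(s) = 40/8 = 5.
e_ss = 1/Kv = 1/(5) = 1/5 ≈ 0.2000.

e_ss = 0.2000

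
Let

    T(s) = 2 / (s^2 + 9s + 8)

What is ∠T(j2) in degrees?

At s = j2: numerator = 2, denominator = 4 + j18.
∠T = ∠num − ∠den = 0° − (77.471°) = -77.47°.

∠T(j2) ≈ -77.47°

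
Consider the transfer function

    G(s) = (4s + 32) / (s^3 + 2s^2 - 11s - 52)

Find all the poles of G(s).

The poles are the roots of the denominator s^3 + 2s^2 - 11s - 52 = 0.
Trying s = 4: the polynomial evaluates to 0, so (s - 4) is a factor.
Dividing out leaves s^2 + 6s + 13 = 0.
The quadratic formula then gives s = -3 ± 2j.

s = -3 + 2j, -3 - 2j, 4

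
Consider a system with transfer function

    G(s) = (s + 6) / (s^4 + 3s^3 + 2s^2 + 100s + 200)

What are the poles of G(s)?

The poles are the roots of the denominator s^4 + 3s^3 + 2s^2 + 100s + 200 = 0.
Trying s = -2: the polynomial evaluates to 0, so (s + 2) is a factor.
Dividing out leaves s^3 + s^2 + 100 = 0.
This factors further as (s^2 - 4s + 20)(s + 5) = 0.

s = 2 + 4j, 2 - 4j, -2, -5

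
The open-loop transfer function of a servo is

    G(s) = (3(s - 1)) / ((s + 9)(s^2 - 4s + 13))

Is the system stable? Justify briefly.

The poles can be read from the denominator factors: s = -9, 2 + 3j, 2 - 3j.
Since the pole(s) at s = 2 ± 3j lie in the right half-plane, the system is unstable.

unstable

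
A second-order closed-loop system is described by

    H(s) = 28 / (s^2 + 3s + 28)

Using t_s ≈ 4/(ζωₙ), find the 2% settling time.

t_s ≈ 2.667 s

Comparing s^2 + 3s + 28 to s^2 + 2ζωₙs + ωₙ²: ωₙ = √28 ≈ 5.292 rad/s and ζ = 3/(2·√28) ≈ 0.2835.
ζωₙ = 3/2 = 1.5, so t_s ≈ 4/(ζωₙ) = 4/1.5 ≈ 2.667 s.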